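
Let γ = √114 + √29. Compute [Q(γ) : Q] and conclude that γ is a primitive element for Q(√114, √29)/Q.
[Q(γ) : Q] = 4 (equivalently, Q(γ) = Q(√114, √29))

Obviously Q(γ) ⊆ Q(√114, √29), and [Q(√114, √29):Q] = 4 (since 114, 29 are distinct squarefree integers > 1 with 3306 not a perfect square). To show equality we compute the minimal polynomial of γ. From γ = √114 + √29: γ^2 = 114 + 2√(3306) + 29 = 143 + 2√(3306), so γ^2 - 143 = 2√(3306); squaring, (γ^2 - 143)^2 = 4·3306, i.e. γ^4 - 286γ^2 + 20449 - 13224 = 0, i.e. γ^4 - 286γ^2 + 7225 = 0. So γ is a root of x^4 - 286x^2 + 7225. This polynomial is irreducible over Q: it has no rational root (each ±√114 ± √29 is irrational), and any factorization into two quadratics over Q would force √(3306) ∈ Q (pairing opposite roots) or √114, √29 ∈ Q (other pairings), all impossible. Hence [Q(γ):Q] = 4 = [Q(√114, √29):Q], so Q(γ) = Q(√114, √29).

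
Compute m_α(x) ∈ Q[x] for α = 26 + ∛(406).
m_α(x) = x^3 - 78x^2 + 2028x - 17982

Set β = α - 26 = ∛(406), so β^3 = 406. Then (α - 26)^3 - 406 = 0, i.e. α is a root of g(x) = (x - 26)^3 - 406 = x^3 - 78x^2 + 2028x - 17982. Since g(x) = h(x - 26) where h(x) = x^3 - 406, and h is irreducible over Q (because 406 is not a perfect cube, so h has no rational root, and a monic cubic with no rational root is irreducible), g is also irreducible (irreducibility is preserved under the substitution x → x - 26). Hence m_α(x) = x^3 - 78x^2 + 2028x - 17982.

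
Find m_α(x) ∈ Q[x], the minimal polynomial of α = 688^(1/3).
m_α(x) = x^3 - 688

α satisfies α^3 = 688, so x^3 - 688 annihilates α. By the rational root test, a rational root p/q (in lowest terms) of x^3 - 688 would satisfy p^3 = 688 q^3, forcing q = 1 and p^3 = 688; but 688 is not a perfect cube, contradiction. A monic cubic over Q with no rational root is irreducible (any nontrivial factorization would include a linear factor). Hence x^3 - 688 is the minimal polynomial of α, and in particular [Q(α):Q] = 3.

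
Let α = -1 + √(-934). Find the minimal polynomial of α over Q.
m_α(x) = x^2 + 2x + 935

From α + 1 = √(-934), squaring gives (α + 1)^2 = -934, i.e. α^2 + 2α + 1 = -934, so α^2 + 2α + 935 = 0. The discriminant of x^2 + 2x + 935 is (2)^2 - 4·(935) = 4 - 3740 = -3736, and 4·(-934) is not a perfect square in Q since -934 is squarefree and ≠ 1. Hence x^2 + 2x + 935 is irreducible over Q and is the minimal polynomial of α.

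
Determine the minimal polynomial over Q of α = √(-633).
m_α(x) = x^2 + 633

α satisfies α^2 + 633 = 0, so x^2 + 633 annihilates α. Since d = -633 is squarefree and ≠ 1, it is not a perfect square in Q, so x^2 + 633 has no rational root and is therefore irreducible over Q (a degree-2 polynomial over a field is irreducible iff it has no root). Hence m_α(x) = x^2 + 633.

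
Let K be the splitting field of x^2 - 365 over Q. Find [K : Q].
[K : Q] = 2

f(x) = x^2 - 365 factors as (x - √365)(x + √365). The splitting field is K = Q(√365). Since 365 is squarefree and > 1, it is not a perfect square, so x^2 - 365 is irreducible over Q and [Q(√365) : Q] = 2. Hence [K : Q] = 2.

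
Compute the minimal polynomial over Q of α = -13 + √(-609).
m_α(x) = x^2 + 26x + 778

From α + 13 = √(-609), squaring gives (α + 13)^2 = -609, i.e. α^2 + 26α + 169 = -609, so α^2 + 26α + 778 = 0. The discriminant of x^2 + 26x + 778 is (26)^2 - 4·(778) = 676 - 3112 = -2436, and 4·(-609) is not a perfect square in Q since -609 is squarefree and ≠ 1. Hence x^2 + 26x + 778 is irreducible over Q and is the minimal polynomial of α.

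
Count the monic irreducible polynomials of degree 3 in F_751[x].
There are 141188000 monic irreducible polynomials of degree 3 over F_751

Each element of F_{751^3} that lies in no proper subfield is a root of exactly one monic irreducible of degree 3 over F_751, and each such polynomial has 3 distinct roots in F_{751^3}. By Möbius inversion the count is N_751(3) = (1/3) Σ_{d|3} μ(3/d) · 751^d = (1/3)(μ(3)·751^1 + μ(1)·751^3) = 423564000/3 = 141188000.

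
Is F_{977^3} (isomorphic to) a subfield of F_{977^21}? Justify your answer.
Yes: F_{977^3} is a subfield of F_{977^21}

F_{p^m} embeds in F_{p^n} iff m | n (since F_{p^n} is the splitting field of x^(p^n) - x, and F_{p^m} ⊂ F_{p^n} forces p^n to be a power of p^m, i.e. m | n; conversely if m | n then every root of x^(p^m) - x is a root of x^(p^n) - x). Here 3 | 21 (since 21 = 7·3), so F_{977^3} is a subfield of F_{977^21}, and [F_{977^21} : F_{977^3}] = 21/3 = 7.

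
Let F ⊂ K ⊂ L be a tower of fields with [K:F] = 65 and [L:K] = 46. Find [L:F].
[L:F] = 2990

The tower law says that for any tower of field extensions F ⊂ K ⊂ L with finite degrees, [L:F] = [L:K] · [K:F]. Here this gives [L:F] = 46 · 65 = 2990.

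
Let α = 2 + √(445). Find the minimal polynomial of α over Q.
m_α(x) = x^2 - 4x - 441

From α - 2 = √(445), squaring gives (α - 2)^2 = 445, i.e. α^2 - 4α + 4 = 445, so α^2 - 4α - 441 = 0. The discriminant of x^2 - 4x - 441 is (-4)^2 - 4·(-441) = 16 + 1764 = 1780, and 4·(445) is not a perfect square in Q since 445 is squarefree and ≠ 1. Hence x^2 - 4x - 441 is irreducible over Q and is the minimal polynomial of α.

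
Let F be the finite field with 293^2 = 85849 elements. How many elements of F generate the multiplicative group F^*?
There are φ(85848) = 24192 primitive elements

F_q^* is cyclic of order q - 1 = 85848. A cyclic group of order m has exactly φ(m) generators. Here m = 85848 = 2^3 · 3 · 7^2 · 73, so the number of primitive elements is φ(85848) = 24192.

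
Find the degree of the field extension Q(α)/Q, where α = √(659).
[Q(α):Q] = 2

[Q(α):Q] equals the degree of the minimal polynomial of α. Here α^2 = 659 and x^2 - 659 is irreducible (d = 659 is squarefree, ≠ 1, hence not a square), so deg(m_α) = 2. Thus [Q(α):Q] = 2.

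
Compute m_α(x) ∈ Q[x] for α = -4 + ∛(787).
m_α(x) = x^3 + 12x^2 + 48x - 723

Set β = α + 4 = ∛(787), so β^3 = 787. Then (α + 4)^3 - 787 = 0, i.e. α is a root of g(x) = (x + 4)^3 - 787 = x^3 + 12x^2 + 48x - 723. Since g(x) = h(x + 4) where h(x) = x^3 - 787, and h is irreducible over Q (because 787 is not a perfect cube, so h has no rational root, and a monic cubic with no rational root is irreducible), g is also irreducible (irreducibility is preserved under the substitution x → x + 4). Hence m_α(x) = x^3 + 12x^2 + 48x - 723.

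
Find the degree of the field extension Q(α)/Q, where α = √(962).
[Q(α):Q] = 2

[Q(α):Q] equals the degree of the minimal polynomial of α. Here α^2 = 962 and x^2 - 962 is irreducible (d = 962 is squarefree, ≠ 1, hence not a square), so deg(m_α) = 2. Thus [Q(α):Q] = 2.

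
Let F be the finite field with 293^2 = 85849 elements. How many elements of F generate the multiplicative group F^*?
There are φ(85848) = 24192 primitive elements

F_q^* is cyclic of order q - 1 = 85848. A cyclic group of order m has exactly φ(m) generators. Here m = 85848 = 2^3 · 3 · 7^2 · 73, so the number of primitive elements is φ(85848) = 24192.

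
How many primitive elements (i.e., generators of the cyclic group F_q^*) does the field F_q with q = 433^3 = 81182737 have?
There are φ(81182736) = 26313984 primitive elements

F_q^* is cyclic of order q - 1 = 81182736. A cyclic group of order m has exactly φ(m) generators. Here m = 81182736 = 2^4 · 3^4 · 37 · 1693, so the number of primitive elements is φ(81182736) = 26313984.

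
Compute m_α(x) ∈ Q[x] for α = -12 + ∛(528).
m_α(x) = x^3 + 36x^2 + 432x + 1200

Set β = α + 12 = ∛(528), so β^3 = 528. Then (α + 12)^3 - 528 = 0, i.e. α is a root of g(x) = (x + 12)^3 - 528 = x^3 + 36x^2 + 432x + 1200. Since g(x) = h(x + 12) where h(x) = x^3 - 528, and h is irreducible over Q (because 528 is not a perfect cube, so h has no rational root, and a monic cubic with no rational root is irreducible), g is also irreducible (irreducibility is preserved under the substitution x → x + 12). Hence m_α(x) = x^3 + 36x^2 + 432x + 1200.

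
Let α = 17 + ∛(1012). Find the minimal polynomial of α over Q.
m_α(x) = x^3 - 51x^2 + 867x - 5925

Set β = α - 17 = ∛(1012), so β^3 = 1012. Then (α - 17)^3 - 1012 = 0, i.e. α is a root of g(x) = (x - 17)^3 - 1012 = x^3 - 51x^2 + 867x - 5925. Since g(x) = h(x - 17) where h(x) = x^3 - 1012, and h is irreducible over Q (because 1012 is not a perfect cube, so h has no rational root, and a monic cubic with no rational root is irreducible), g is also irreducible (irreducibility is preserved under the substitution x → x - 17). Hence m_α(x) = x^3 - 51x^2 + 867x - 5925.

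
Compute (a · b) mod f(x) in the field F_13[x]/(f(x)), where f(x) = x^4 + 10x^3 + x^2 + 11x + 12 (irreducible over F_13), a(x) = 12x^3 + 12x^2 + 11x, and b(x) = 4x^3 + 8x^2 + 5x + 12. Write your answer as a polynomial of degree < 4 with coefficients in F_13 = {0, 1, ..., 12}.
a · b ≡ 2x^3 + 2x^2 + 8x + 2 (mod f(x))

Multiply in F_13[x]: a(x)·b(x) = (12x^3 + 12x^2 + 11x)·(4x^3 + 8x^2 + 5x + 12) = 9x^6 + x^5 + 5x^4 + 6x^3 + 4x^2 + 2x. This has degree ≥ 4, so divide by f(x) over F_13: 9x^6 + x^5 + 5x^4 + 6x^3 + 4x^2 + 2x = (9x^2 + 2x + 2)·(x^4 + 10x^3 + x^2 + 11x + 12) + (2x^3 + 2x^2 + 8x + 2). Hence a·b ≡ 2x^3 + 2x^2 + 8x + 2 (mod f). (F_13[x]/(f) is a field with 13^4 = 28561 elements since f is irreducible of degree 4.)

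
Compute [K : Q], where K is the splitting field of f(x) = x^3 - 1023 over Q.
[K : Q] = 6

The roots of x^3 - 1023 are ∛1023, ω∛1023, ω^2∛1023 where ω = e^(2πi/3) is a primitive cube root of unity, so K = Q(∛1023, ω). Now [Q(∛1023):Q] = 3 (since 1023 is not a perfect cube, x^3 - 1023 is irreducible) and [Q(ω):Q] = 2. Both 2 and 3 divide [K:Q], and [K:Q] ≤ 3·2 = 6, so [K:Q] = 6. (Equivalently: Q(∛1023) ⊂ R but ω ∉ R, so [K : Q(∛1023)] = 2.)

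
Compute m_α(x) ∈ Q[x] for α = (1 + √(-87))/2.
m_α(x) = x^2 - x + 22

From 2α - 1 = √(-87), squaring gives (2α - 1)^2 = -87, i.e. 4α^2 - 4α + 1 = -87, so α^2 - α + (1 + 87)/4 = 0. Since -87 ≡ 1 (mod 4), (1 + 87)/4 = 22 ∈ Z. The polynomial x^2 - x + 22 has discriminant 1 - 4·(22) = -87, which is not a perfect square in Q (d = -87 is squarefree and ≠ 1), so x^2 - x + 22 is irreducible over Q. It is the minimal polynomial of α.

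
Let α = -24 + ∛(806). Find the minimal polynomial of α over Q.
m_α(x) = x^3 + 72x^2 + 1728x + 13018

Set β = α + 24 = ∛(806), so β^3 = 806. Then (α + 24)^3 - 806 = 0, i.e. α is a root of g(x) = (x + 24)^3 - 806 = x^3 + 72x^2 + 1728x + 13018. Since g(x) = h(x + 24) where h(x) = x^3 - 806, and h is irreducible over Q (because 806 is not a perfect cube, so h has no rational root, and a monic cubic with no rational root is irreducible), g is also irreducible (irreducibility is preserved under the substitution x → x + 24). Hence m_α(x) = x^3 + 72x^2 + 1728x + 13018.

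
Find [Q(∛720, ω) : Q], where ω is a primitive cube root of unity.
[Q(∛720, ω) : Q] = 6

[Q(∛720):Q] = 3 (min poly x^3 - 720, irreducible since 720 is not a perfect cube). [Q(ω):Q] = 2 (min poly x^2 + x + 1). Since Q(∛720) ⊂ R and ω ∉ R, we have ω ∉ Q(∛720), so x^2 + x + 1 remains irreducible over Q(∛720) and [Q(∛720, ω) : Q(∛720)] = 2. By the tower law, [Q(∛720, ω) : Q] = 3 · 2 = 6. (In fact Q(∛720, ω) is the splitting field of x^3 - 720 over Q.)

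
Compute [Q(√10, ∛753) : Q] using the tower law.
[Q(√10, ∛753) : Q] = 6

Let L = Q(√10, ∛753). Since Q(√10) ⊂ L and [Q(√10):Q] = 2, the tower law gives 2 | [L:Q]. Likewise Q(∛753) ⊂ L with [Q(∛753):Q] = 3 (because 753 is not a perfect cube), so 3 | [L:Q]. As gcd(2,3) = 1, [L:Q] is divisible by 6. Conversely L is generated over Q by √10 and ∛753, so [L:Q] ≤ 2·3 = 6. Therefore [Q(√10, ∛753) : Q] = 6.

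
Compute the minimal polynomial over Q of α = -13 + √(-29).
m_α(x) = x^2 + 26x + 198

From α + 13 = √(-29), squaring gives (α + 13)^2 = -29, i.e. α^2 + 26α + 169 = -29, so α^2 + 26α + 198 = 0. The discriminant of x^2 + 26x + 198 is (26)^2 - 4·(198) = 676 - 792 = -116, and 4·(-29) is not a perfect square in Q since -29 is squarefree and ≠ 1. Hence x^2 + 26x + 198 is irreducible over Q and is the minimal polynomial of α.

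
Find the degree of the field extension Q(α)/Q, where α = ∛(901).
[Q(α):Q] = 3

The minimal polynomial of α is x^3 - 901, irreducible over Q since 901 is not a perfect cube (so x^3 - 901 has no rational root). Hence [Q(α):Q] = deg(m_α) = 3.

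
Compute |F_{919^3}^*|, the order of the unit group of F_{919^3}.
|F_{919^3}^*| = 776151558

F_{919^3} has 919^3 = 776151559 elements; its multiplicative group consists of all nonzero elements, so |F_{919^3}^*| = 776151559 - 1 = 776151558. (It is cyclic since any finite subgroup of the multiplicative group of a field is cyclic.)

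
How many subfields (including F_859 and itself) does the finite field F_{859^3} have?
F_{859^3} has 2 subfields

The subfields of F_{p^n} are exactly the fields F_{p^d} for d | n (each is the fixed field of the unique index-d subgroup of Gal(F_{p^n}/F_p) ≅ Z/nZ). The divisors of n = 3 are {1, 3}, giving 2 subfields: F_{859^1}, F_{859^3}.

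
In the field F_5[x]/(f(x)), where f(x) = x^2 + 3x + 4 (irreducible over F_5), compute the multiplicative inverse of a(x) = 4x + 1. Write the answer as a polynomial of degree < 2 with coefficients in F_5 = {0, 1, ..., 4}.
a(x)^(-1) ≡ 2x + 3 (mod f(x))

Since f is irreducible over F_5, F_5[x]/(f) is a field and a(x) ≠ 0 has an inverse. Apply the extended Euclidean algorithm to f(x) and a(x) in F_5[x]: f(x) = (4x + 1)·a(x) + (3). The last nonzero remainder is the constant 3 = gcd(f, a) in F_5. Back-substituting through the division chain expresses 3 = s(x)·a(x) + t(x)·f(x) with s(x) ≡ x + 4 (mod f), so (x + 4)·a(x) ≡ 3 (mod f). Multiplying by 3^(-1) ≡ 2 in F_5 gives a(x)^(-1) ≡ 2·(x + 4) ≡ 2x + 3 (mod f). Check: (4x + 1)·(2x + 3) = 3x^2 + 4x + 3 ≡ 1 (mod x^2 + 3x + 4).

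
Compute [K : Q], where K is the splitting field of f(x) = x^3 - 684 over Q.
[K : Q] = 6

The roots of x^3 - 684 are ∛684, ω∛684, ω^2∛684 where ω = e^(2πi/3) is a primitive cube root of unity, so K = Q(∛684, ω). Now [Q(∛684):Q] = 3 (since 684 is not a perfect cube, x^3 - 684 is irreducible) and [Q(ω):Q] = 2. Both 2 and 3 divide [K:Q], and [K:Q] ≤ 3·2 = 6, so [K:Q] = 6. (Equivalently: Q(∛684) ⊂ R but ω ∉ R, so [K : Q(∛684)] = 2.)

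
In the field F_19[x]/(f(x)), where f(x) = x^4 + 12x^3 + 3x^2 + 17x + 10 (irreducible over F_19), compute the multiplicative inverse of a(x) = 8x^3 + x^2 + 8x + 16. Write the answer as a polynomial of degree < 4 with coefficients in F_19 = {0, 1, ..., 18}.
a(x)^(-1) ≡ 9x^3 + 10x^2 + 16x + 15 (mod f(x))

Since f is irreducible over F_19, F_19[x]/(f) is a field and a(x) ≠ 0 has an inverse. Apply the extended Euclidean algorithm to f(x) and a(x) in F_19[x]: f(x) = (12x)·a(x) + (2x^2 + 15x + 10);  a(x) = (4x + 18)·(2x^2 + 15x + 10) + (2x + 7);  (2x^2 + 15x + 10) = (x + 4)·(2x + 7) + (1). The last nonzero remainder is the constant 1 = gcd(f, a) in F_19. Back-substituting through the division chain expresses 1 = s(x)·a(x) + t(x)·f(x) with s(x) ≡ 9x^3 + 10x^2 + 16x + 15 (mod f), so a(x)^(-1) ≡ s(x) = 9x^3 + 10x^2 + 16x + 15 (mod f). Check: (8x^3 + x^2 + 8x + 16)·(9x^3 + 10x^2 + 16x + 15) = 15x^6 + 13x^5 + x^4 + 18x^3 + 18x^2 + 15x + 12 ≡ 1 (mod x^4 + 12x^3 + 3x^2 + 17x + 10).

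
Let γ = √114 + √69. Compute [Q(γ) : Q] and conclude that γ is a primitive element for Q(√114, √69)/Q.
[Q(γ) : Q] = 4 (equivalently, Q(γ) = Q(√114, √69))

Obviously Q(γ) ⊆ Q(√114, √69), and [Q(√114, √69):Q] = 4 (since 114, 69 are distinct squarefree integers > 1 with 7866 not a perfect square). To show equality we compute the minimal polynomial of γ. From γ = √114 + √69: γ^2 = 114 + 2√(7866) + 69 = 183 + 2√(7866), so γ^2 - 183 = 2√(7866); squaring, (γ^2 - 183)^2 = 4·7866, i.e. γ^4 - 366γ^2 + 33489 - 31464 = 0, i.e. γ^4 - 366γ^2 + 2025 = 0. So γ is a root of x^4 - 366x^2 + 2025. This polynomial is irreducible over Q: it has no rational root (each ±√114 ± √69 is irrational), and any factorization into two quadratics over Q would force √(7866) ∈ Q (pairing opposite roots) or √114, √69 ∈ Q (other pairings), all impossible. Hence [Q(γ):Q] = 4 = [Q(√114, √69):Q], so Q(γ) = Q(√114, √69).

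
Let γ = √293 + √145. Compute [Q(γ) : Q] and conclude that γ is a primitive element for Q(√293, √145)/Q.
[Q(γ) : Q] = 4 (equivalently, Q(γ) = Q(√293, √145))

Obviously Q(γ) ⊆ Q(√293, √145), and [Q(√293, √145):Q] = 4 (since 293, 145 are distinct squarefree integers > 1 with 42485 not a perfect square). To show equality we compute the minimal polynomial of γ. From γ = √293 + √145: γ^2 = 293 + 2√(42485) + 145 = 438 + 2√(42485), so γ^2 - 438 = 2√(42485); squaring, (γ^2 - 438)^2 = 4·42485, i.e. γ^4 - 876γ^2 + 191844 - 169940 = 0, i.e. γ^4 - 876γ^2 + 21904 = 0. So γ is a root of x^4 - 876x^2 + 21904. This polynomial is irreducible over Q: it has no rational root (each ±√293 ± √145 is irrational), and any factorization into two quadratics over Q would force √(42485) ∈ Q (pairing opposite roots) or √293, √145 ∈ Q (other pairings), all impossible. Hence [Q(γ):Q] = 4 = [Q(√293, √145):Q], so Q(γ) = Q(√293, √145).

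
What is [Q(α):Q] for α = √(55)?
[Q(α):Q] = 2

[Q(α):Q] equals the degree of the minimal polynomial of α. Here α^2 = 55 and x^2 - 55 is irreducible (d = 55 is squarefree, ≠ 1, hence not a square), so deg(m_α) = 2. Thus [Q(α):Q] = 2.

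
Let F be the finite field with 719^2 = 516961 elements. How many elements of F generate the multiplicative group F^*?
There are φ(516960) = 137472 primitive elements

F_q^* is cyclic of order q - 1 = 516960. A cyclic group of order m has exactly φ(m) generators. Here m = 516960 = 2^5 · 3^2 · 5 · 359, so the number of primitive elements is φ(516960) = 137472.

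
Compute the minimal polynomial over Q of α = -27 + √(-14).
m_α(x) = x^2 + 54x + 743

From α + 27 = √(-14), squaring gives (α + 27)^2 = -14, i.e. α^2 + 54α + 729 = -14, so α^2 + 54α + 743 = 0. The discriminant of x^2 + 54x + 743 is (54)^2 - 4·(743) = 2916 - 2972 = -56, and 4·(-14) is not a perfect square in Q since -14 is squarefree and ≠ 1. Hence x^2 + 54x + 743 is irreducible over Q and is the minimal polynomial of α.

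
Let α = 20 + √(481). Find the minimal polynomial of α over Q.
m_α(x) = x^2 - 40x - 81

From α - 20 = √(481), squaring gives (α - 20)^2 = 481, i.e. α^2 - 40α + 400 = 481, so α^2 - 40α - 81 = 0. The discriminant of x^2 - 40x - 81 is (-40)^2 - 4·(-81) = 1600 + 324 = 1924, and 4·(481) is not a perfect square in Q since 481 is squarefree and ≠ 1. Hence x^2 - 40x - 81 is irreducible over Q and is the minimal polynomial of α.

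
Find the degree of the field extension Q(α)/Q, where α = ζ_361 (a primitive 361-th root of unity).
[Q(α):Q] = 342

The minimal polynomial of ζ_361 over Q is the 361-th cyclotomic polynomial Φ_361(x), which is irreducible over Q and has degree φ(361) = 342. Hence [Q(α):Q] = φ(361) = 342.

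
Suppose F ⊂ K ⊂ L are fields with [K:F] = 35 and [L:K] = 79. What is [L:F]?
[L:F] = 2765

The tower law says that for any tower of field extensions F ⊂ K ⊂ L with finite degrees, [L:F] = [L:K] · [K:F]. Here this gives [L:F] = 79 · 35 = 2765.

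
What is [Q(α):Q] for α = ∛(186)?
[Q(α):Q] = 3

The minimal polynomial of α is x^3 - 186, irreducible over Q since 186 is not a perfect cube (so x^3 - 186 has no rational root). Hence [Q(α):Q] = deg(m_α) = 3.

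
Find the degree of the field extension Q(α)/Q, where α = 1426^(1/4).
[Q(α):Q] = 4

α is a root of x^4 - 1426. By Eisenstein's criterion at the prime p = 2 (which divides the constant term 1426 but p^2 = 4 does not, since 1426 is squarefree), x^4 - 1426 is irreducible over Q. Hence [Q(α):Q] = 4.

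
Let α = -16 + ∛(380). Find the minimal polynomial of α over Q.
m_α(x) = x^3 + 48x^2 + 768x + 3716

Set β = α + 16 = ∛(380), so β^3 = 380. Then (α + 16)^3 - 380 = 0, i.e. α is a root of g(x) = (x + 16)^3 - 380 = x^3 + 48x^2 + 768x + 3716. Since g(x) = h(x + 16) where h(x) = x^3 - 380, and h is irreducible over Q (because 380 is not a perfect cube, so h has no rational root, and a monic cubic with no rational root is irreducible), g is also irreducible (irreducibility is preserved under the substitution x → x + 16). Hence m_α(x) = x^3 + 48x^2 + 768x + 3716.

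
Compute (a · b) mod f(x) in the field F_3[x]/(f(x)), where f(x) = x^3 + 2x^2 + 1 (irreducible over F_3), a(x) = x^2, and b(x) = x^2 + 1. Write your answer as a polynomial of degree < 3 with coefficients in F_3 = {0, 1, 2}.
a · b ≡ 2x^2 + 2x + 2 (mod f(x))

Multiply in F_3[x]: a(x)·b(x) = (x^2)·(x^2 + 1) = x^4 + x^2. This has degree ≥ 3, so divide by f(x) over F_3: x^4 + x^2 = (x + 1)·(x^3 + 2x^2 + 1) + (2x^2 + 2x + 2). Hence a·b ≡ 2x^2 + 2x + 2 (mod f). (F_3[x]/(f) is a field with 3^3 = 27 elements since f is irreducible of degree 3.)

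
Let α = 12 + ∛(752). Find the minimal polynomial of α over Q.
m_α(x) = x^3 - 36x^2 + 432x - 2480

Set β = α - 12 = ∛(752), so β^3 = 752. Then (α - 12)^3 - 752 = 0, i.e. α is a root of g(x) = (x - 12)^3 - 752 = x^3 - 36x^2 + 432x - 2480. Since g(x) = h(x - 12) where h(x) = x^3 - 752, and h is irreducible over Q (because 752 is not a perfect cube, so h has no rational root, and a monic cubic with no rational root is irreducible), g is also irreducible (irreducibility is preserved under the substitution x → x - 12). Hence m_α(x) = x^3 - 36x^2 + 432x - 2480.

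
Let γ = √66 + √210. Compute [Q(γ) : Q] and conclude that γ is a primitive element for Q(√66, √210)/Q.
[Q(γ) : Q] = 4 (equivalently, Q(γ) = Q(√66, √210))

Obviously Q(γ) ⊆ Q(√66, √210), and [Q(√66, √210):Q] = 4 (since 66, 210 are distinct squarefree integers > 1 with 13860 not a perfect square). To show equality we compute the minimal polynomial of γ. From γ = √66 + √210: γ^2 = 66 + 2√(13860) + 210 = 276 + 2√(13860), so γ^2 - 276 = 2√(13860); squaring, (γ^2 - 276)^2 = 4·13860, i.e. γ^4 - 552γ^2 + 76176 - 55440 = 0, i.e. γ^4 - 552γ^2 + 20736 = 0. So γ is a root of x^4 - 552x^2 + 20736. This polynomial is irreducible over Q: it has no rational root (each ±√66 ± √210 is irrational), and any factorization into two quadratics over Q would force √(13860) ∈ Q (pairing opposite roots) or √66, √210 ∈ Q (other pairings), all impossible. Hence [Q(γ):Q] = 4 = [Q(√66, √210):Q], so Q(γ) = Q(√66, √210).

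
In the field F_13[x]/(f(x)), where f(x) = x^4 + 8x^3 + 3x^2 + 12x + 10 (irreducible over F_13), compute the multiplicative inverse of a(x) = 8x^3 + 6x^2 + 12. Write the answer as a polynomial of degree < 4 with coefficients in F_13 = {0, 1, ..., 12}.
a(x)^(-1) ≡ x^3 + 7x^2 + 9x + 5 (mod f(x))

Since f is irreducible over F_13, F_13[x]/(f) is a field and a(x) ≠ 0 has an inverse. Apply the extended Euclidean algorithm to f(x) and a(x) in F_13[x]: f(x) = (5x + 7)·a(x) + (4x + 4);  a(x) = (2x^2 + 6x + 7)·(4x + 4) + (10). The last nonzero remainder is the constant 10 = gcd(f, a) in F_13. Back-substituting through the division chain expresses 10 = s(x)·a(x) + t(x)·f(x) with s(x) ≡ 10x^3 + 5x^2 + 12x + 11 (mod f), so (10x^3 + 5x^2 + 12x + 11)·a(x) ≡ 10 (mod f). Multiplying by 10^(-1) ≡ 4 in F_13 gives a(x)^(-1) ≡ 4·(10x^3 + 5x^2 + 12x + 11) ≡ x^3 + 7x^2 + 9x + 5 (mod f). Check: (8x^3 + 6x^2 + 12)·(x^3 + 7x^2 + 9x + 5) = 8x^6 + 10x^5 + 10x^4 + 2x^3 + 10x^2 + 4x + 8 ≡ 1 (mod x^4 + 8x^3 + 3x^2 + 12x + 10).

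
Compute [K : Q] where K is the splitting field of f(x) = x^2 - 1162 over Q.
[K : Q] = 2

f(x) = x^2 - 1162 factors as (x - √1162)(x + √1162). The splitting field is K = Q(√1162). Since 1162 is squarefree and > 1, it is not a perfect square, so x^2 - 1162 is irreducible over Q and [Q(√1162) : Q] = 2. Hence [K : Q] = 2.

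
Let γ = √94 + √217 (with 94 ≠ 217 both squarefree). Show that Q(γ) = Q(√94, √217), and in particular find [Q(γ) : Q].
[Q(γ) : Q] = 4 (equivalently, Q(γ) = Q(√94, √217))

Obviously Q(γ) ⊆ Q(√94, √217), and [Q(√94, √217):Q] = 4 (since 94, 217 are distinct squarefree integers > 1 with 20398 not a perfect square). To show equality we compute the minimal polynomial of γ. From γ = √94 + √217: γ^2 = 94 + 2√(20398) + 217 = 311 + 2√(20398), so γ^2 - 311 = 2√(20398); squaring, (γ^2 - 311)^2 = 4·20398, i.e. γ^4 - 622γ^2 + 96721 - 81592 = 0, i.e. γ^4 - 622γ^2 + 15129 = 0. So γ is a root of x^4 - 622x^2 + 15129. This polynomial is irreducible over Q: it has no rational root (each ±√94 ± √217 is irrational), and any factorization into two quadratics over Q would force √(20398) ∈ Q (pairing opposite roots) or √94, √217 ∈ Q (other pairings), all impossible. Hence [Q(γ):Q] = 4 = [Q(√94, √217):Q], so Q(γ) = Q(√94, √217).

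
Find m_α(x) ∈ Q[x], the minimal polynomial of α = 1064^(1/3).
m_α(x) = x^3 - 1064

α satisfies α^3 = 1064, so x^3 - 1064 annihilates α. By the rational root test, a rational root p/q (in lowest terms) of x^3 - 1064 would satisfy p^3 = 1064 q^3, forcing q = 1 and p^3 = 1064; but 1064 is not a perfect cube, contradiction. A monic cubic over Q with no rational root is irreducible (any nontrivial factorization would include a linear factor). Hence x^3 - 1064 is the minimal polynomial of α, and in particular [Q(α):Q] = 3.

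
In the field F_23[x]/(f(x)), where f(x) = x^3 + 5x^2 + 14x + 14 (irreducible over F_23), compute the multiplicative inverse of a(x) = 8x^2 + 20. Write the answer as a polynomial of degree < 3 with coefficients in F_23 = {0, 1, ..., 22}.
a(x)^(-1) ≡ 21x + 13 (mod f(x))

Since f is irreducible over F_23, F_23[x]/(f) is a field and a(x) ≠ 0 has an inverse. Apply the extended Euclidean algorithm to f(x) and a(x) in F_23[x]: f(x) = (3x + 15)·a(x) + (13). The last nonzero remainder is the constant 13 = gcd(f, a) in F_23. Back-substituting through the division chain expresses 13 = s(x)·a(x) + t(x)·f(x) with s(x) ≡ 20x + 8 (mod f), so (20x + 8)·a(x) ≡ 13 (mod f). Multiplying by 13^(-1) ≡ 16 in F_23 gives a(x)^(-1) ≡ 16·(20x + 8) ≡ 21x + 13 (mod f). Check: (8x^2 + 20)·(21x + 13) = 7x^3 + 12x^2 + 6x + 7 ≡ 1 (mod x^3 + 5x^2 + 14x + 14).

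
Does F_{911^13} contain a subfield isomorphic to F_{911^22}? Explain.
No: F_{911^22} is not a subfield of F_{911^13}

F_{p^m} embeds in F_{p^n} iff m | n. Here 22 ∤ 13 (since 13 = 0·22 + 13 with remainder 13 ≠ 0), so F_{911^22} is not a subfield of F_{911^13}. Equivalently: if it were, the tower law would give 22 = [F_{911^22}:F_911] dividing [F_{911^13}:F_911] = 13, contradiction.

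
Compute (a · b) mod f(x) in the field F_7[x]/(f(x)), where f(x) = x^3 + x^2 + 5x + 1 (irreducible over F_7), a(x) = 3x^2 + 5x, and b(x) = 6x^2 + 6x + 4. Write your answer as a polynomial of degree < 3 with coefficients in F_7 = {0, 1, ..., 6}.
a · b ≡ 6x^2 + 6x + 5 (mod f(x))

Multiply in F_7[x]: a(x)·b(x) = (3x^2 + 5x)·(6x^2 + 6x + 4) = 4x^4 + 6x^3 + 6x. This has degree ≥ 3, so divide by f(x) over F_7: 4x^4 + 6x^3 + 6x = (4x + 2)·(x^3 + x^2 + 5x + 1) + (6x^2 + 6x + 5). Hence a·b ≡ 6x^2 + 6x + 5 (mod f). (F_7[x]/(f) is a field with 7^3 = 343 elements since f is irreducible of degree 3.)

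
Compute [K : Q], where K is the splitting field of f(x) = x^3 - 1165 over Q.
[K : Q] = 6

The roots of x^3 - 1165 are ∛1165, ω∛1165, ω^2∛1165 where ω = e^(2πi/3) is a primitive cube root of unity, so K = Q(∛1165, ω). Now [Q(∛1165):Q] = 3 (since 1165 is not a perfect cube, x^3 - 1165 is irreducible) and [Q(ω):Q] = 2. Both 2 and 3 divide [K:Q], and [K:Q] ≤ 3·2 = 6, so [K:Q] = 6. (Equivalently: Q(∛1165) ⊂ R but ω ∉ R, so [K : Q(∛1165)] = 2.)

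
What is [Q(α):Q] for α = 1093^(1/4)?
[Q(α):Q] = 4

α is a root of x^4 - 1093. By Eisenstein's criterion at the prime p = 1093 (which divides the constant term 1093 but p^2 = 1194649 does not, since 1093 is squarefree), x^4 - 1093 is irreducible over Q. Hence [Q(α):Q] = 4.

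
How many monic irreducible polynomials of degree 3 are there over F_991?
There are 324413760 monic irreducible polynomials of degree 3 over F_991

Each element of F_{991^3} that lies in no proper subfield is a root of exactly one monic irreducible of degree 3 over F_991, and each such polynomial has 3 distinct roots in F_{991^3}. By Möbius inversion the count is N_991(3) = (1/3) Σ_{d|3} μ(3/d) · 991^d = (1/3)(μ(3)·991^1 + μ(1)·991^3) = 973241280/3 = 324413760.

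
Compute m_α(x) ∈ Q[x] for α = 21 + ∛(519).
m_α(x) = x^3 - 63x^2 + 1323x - 9780

Set β = α - 21 = ∛(519), so β^3 = 519. Then (α - 21)^3 - 519 = 0, i.e. α is a root of g(x) = (x - 21)^3 - 519 = x^3 - 63x^2 + 1323x - 9780. Since g(x) = h(x - 21) where h(x) = x^3 - 519, and h is irreducible over Q (because 519 is not a perfect cube, so h has no rational root, and a monic cubic with no rational root is irreducible), g is also irreducible (irreducibility is preserved under the substitution x → x - 21). Hence m_α(x) = x^3 - 63x^2 + 1323x - 9780.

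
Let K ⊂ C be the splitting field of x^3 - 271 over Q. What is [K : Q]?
[K : Q] = 6

The roots of x^3 - 271 are ∛271, ω∛271, ω^2∛271 where ω = e^(2πi/3) is a primitive cube root of unity, so K = Q(∛271, ω). Now [Q(∛271):Q] = 3 (since 271 is not a perfect cube, x^3 - 271 is irreducible) and [Q(ω):Q] = 2. Both 2 and 3 divide [K:Q], and [K:Q] ≤ 3·2 = 6, so [K:Q] = 6. (Equivalently: Q(∛271) ⊂ R but ω ∉ R, so [K : Q(∛271)] = 2.)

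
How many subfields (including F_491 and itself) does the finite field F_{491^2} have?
F_{491^2} has 2 subfields

The subfields of F_{p^n} are exactly the fields F_{p^d} for d | n (each is the fixed field of the unique index-d subgroup of Gal(F_{p^n}/F_p) ≅ Z/nZ). The divisors of n = 2 are {1, 2}, giving 2 subfields: F_{491^1}, F_{491^2}.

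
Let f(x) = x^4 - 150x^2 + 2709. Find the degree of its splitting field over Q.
[K : Q] = 4

Solving the quadratic in x^2: x^2 = (150 ± √(150^2 - 4·2709))/2 = (150 ± √11664)/2 = (150 ± 108)/2, giving x^2 = 21 or x^2 = 129. So f(x) = (x^2 - 21)(x^2 - 129) and the roots of f are ±√21, ±√129. Hence the splitting field is K = Q(√21, √129). Since 21 and 129 are distinct squarefree integers > 1, their product 2709 is not a perfect square, so √129 ∉ Q(√21). By the tower law [K:Q] = [Q(√21,√129):Q(√21)] · [Q(√21):Q] = 2 · 2 = 4.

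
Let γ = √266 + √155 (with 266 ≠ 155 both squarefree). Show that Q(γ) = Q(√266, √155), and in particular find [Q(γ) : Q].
[Q(γ) : Q] = 4 (equivalently, Q(γ) = Q(√266, √155))

Obviously Q(γ) ⊆ Q(√266, √155), and [Q(√266, √155):Q] = 4 (since 266, 155 are distinct squarefree integers > 1 with 41230 not a perfect square). To show equality we compute the minimal polynomial of γ. From γ = √266 + √155: γ^2 = 266 + 2√(41230) + 155 = 421 + 2√(41230), so γ^2 - 421 = 2√(41230); squaring, (γ^2 - 421)^2 = 4·41230, i.e. γ^4 - 842γ^2 + 177241 - 164920 = 0, i.e. γ^4 - 842γ^2 + 12321 = 0. So γ is a root of x^4 - 842x^2 + 12321. This polynomial is irreducible over Q: it has no rational root (each ±√266 ± √155 is irrational), and any factorization into two quadratics over Q would force √(41230) ∈ Q (pairing opposite roots) or √266, √155 ∈ Q (other pairings), all impossible. Hence [Q(γ):Q] = 4 = [Q(√266, √155):Q], so Q(γ) = Q(√266, √155).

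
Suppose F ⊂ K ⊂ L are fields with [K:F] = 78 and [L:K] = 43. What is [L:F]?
[L:F] = 3354

The tower law says that for any tower of field extensions F ⊂ K ⊂ L with finite degrees, [L:F] = [L:K] · [K:F]. Here this gives [L:F] = 43 · 78 = 3354.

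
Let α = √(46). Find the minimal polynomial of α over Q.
m_α(x) = x^2 - 46

α satisfies α^2 - 46 = 0, so x^2 - 46 annihilates α. Since d = 46 is squarefree and ≠ 1, it is not a perfect square in Q, so x^2 - 46 has no rational root and is therefore irreducible over Q (a degree-2 polynomial over a field is irreducible iff it has no root). Hence m_α(x) = x^2 - 46.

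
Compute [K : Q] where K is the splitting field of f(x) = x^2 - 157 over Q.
[K : Q] = 2

f(x) = x^2 - 157 factors as (x - √157)(x + √157). The splitting field is K = Q(√157). Since 157 is squarefree and > 1, it is not a perfect square, so x^2 - 157 is irreducible over Q and [Q(√157) : Q] = 2. Hence [K : Q] = 2.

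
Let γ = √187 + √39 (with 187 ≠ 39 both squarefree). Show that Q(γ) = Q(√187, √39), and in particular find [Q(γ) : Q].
[Q(γ) : Q] = 4 (equivalently, Q(γ) = Q(√187, √39))

Obviously Q(γ) ⊆ Q(√187, √39), and [Q(√187, √39):Q] = 4 (since 187, 39 are distinct squarefree integers > 1 with 7293 not a perfect square). To show equality we compute the minimal polynomial of γ. From γ = √187 + √39: γ^2 = 187 + 2√(7293) + 39 = 226 + 2√(7293), so γ^2 - 226 = 2√(7293); squaring, (γ^2 - 226)^2 = 4·7293, i.e. γ^4 - 452γ^2 + 51076 - 29172 = 0, i.e. γ^4 - 452γ^2 + 21904 = 0. So γ is a root of x^4 - 452x^2 + 21904. This polynomial is irreducible over Q: it has no rational root (each ±√187 ± √39 is irrational), and any factorization into two quadratics over Q would force √(7293) ∈ Q (pairing opposite roots) or √187, √39 ∈ Q (other pairings), all impossible. Hence [Q(γ):Q] = 4 = [Q(√187, √39):Q], so Q(γ) = Q(√187, √39).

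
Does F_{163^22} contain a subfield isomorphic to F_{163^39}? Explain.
No: F_{163^39} is not a subfield of F_{163^22}

F_{p^m} embeds in F_{p^n} iff m | n. Here 39 ∤ 22 (since 22 = 0·39 + 22 with remainder 22 ≠ 0), so F_{163^39} is not a subfield of F_{163^22}. Equivalently: if it were, the tower law would give 39 = [F_{163^39}:F_163] dividing [F_{163^22}:F_163] = 22, contradiction.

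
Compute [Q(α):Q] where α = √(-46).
[Q(α):Q] = 2

[Q(α):Q] equals the degree of the minimal polynomial of α. Here α^2 = -46 and x^2 + 46 is irreducible (d = -46 is squarefree, ≠ 1, hence not a square), so deg(m_α) = 2. Thus [Q(α):Q] = 2.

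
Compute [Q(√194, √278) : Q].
[Q(√194, √278) : Q] = 4

[Q(√194):Q] = 2 (min poly x^2 - 194, irreducible since 194 is squarefree > 1). For the top step, suppose √278 ∈ Q(√194), say √278 = c + d√194 with c, d ∈ Q. Squaring: 278 = c^2 + 194d^2 + 2cd√194. Since √194 ∉ Q this forces 2cd = 0. If d = 0 then √278 = c ∈ Q, contradicting 278 squarefree > 1. If c = 0 then 278 = 194d^2, so 194·278 = (194d)^2 is a perfect square in Q — but 194·278 = 53932 is not a perfect square (since 194 and 278 are distinct squarefree integers). Contradiction. Hence √278 ∉ Q(√194), so x^2 - 278 stays irreducible over Q(√194) and [Q(√194, √278) : Q(√194)] = 2. By the tower law, [Q(√194, √278) : Q] = 2 · 2 = 4.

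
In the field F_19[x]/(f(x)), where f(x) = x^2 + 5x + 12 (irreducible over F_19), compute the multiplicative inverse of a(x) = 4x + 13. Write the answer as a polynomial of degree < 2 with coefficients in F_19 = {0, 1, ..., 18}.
a(x)^(-1) ≡ 12x + 2 (mod f(x))

Since f is irreducible over F_19, F_19[x]/(f) is a field and a(x) ≠ 0 has an inverse. Apply the extended Euclidean algorithm to f(x) and a(x) in F_19[x]: f(x) = (5x + 4)·a(x) + (17). The last nonzero remainder is the constant 17 = gcd(f, a) in F_19. Back-substituting through the division chain expresses 17 = s(x)·a(x) + t(x)·f(x) with s(x) ≡ 14x + 15 (mod f), so (14x + 15)·a(x) ≡ 17 (mod f). Multiplying by 17^(-1) ≡ 9 in F_19 gives a(x)^(-1) ≡ 9·(14x + 15) ≡ 12x + 2 (mod f). Check: (4x + 13)·(12x + 2) = 10x^2 + 12x + 7 ≡ 1 (mod x^2 + 5x + 12).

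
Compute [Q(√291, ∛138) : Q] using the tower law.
[Q(√291, ∛138) : Q] = 6

Let L = Q(√291, ∛138). Since Q(√291) ⊂ L and [Q(√291):Q] = 2, the tower law gives 2 | [L:Q]. Likewise Q(∛138) ⊂ L with [Q(∛138):Q] = 3 (because 138 is not a perfect cube), so 3 | [L:Q]. As gcd(2,3) = 1, [L:Q] is divisible by 6. Conversely L is generated over Q by √291 and ∛138, so [L:Q] ≤ 2·3 = 6. Therefore [Q(√291, ∛138) : Q] = 6.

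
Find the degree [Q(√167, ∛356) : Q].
[Q(√167, ∛356) : Q] = 6

Let L = Q(√167, ∛356). Since Q(√167) ⊂ L and [Q(√167):Q] = 2, the tower law gives 2 | [L:Q]. Likewise Q(∛356) ⊂ L with [Q(∛356):Q] = 3 (because 356 is not a perfect cube), so 3 | [L:Q]. As gcd(2,3) = 1, [L:Q] is divisible by 6. Conversely L is generated over Q by √167 and ∛356, so [L:Q] ≤ 2·3 = 6. Therefore [Q(√167, ∛356) : Q] = 6.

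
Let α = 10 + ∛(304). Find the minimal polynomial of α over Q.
m_α(x) = x^3 - 30x^2 + 300x - 1304

Set β = α - 10 = ∛(304), so β^3 = 304. Then (α - 10)^3 - 304 = 0, i.e. α is a root of g(x) = (x - 10)^3 - 304 = x^3 - 30x^2 + 300x - 1304. Since g(x) = h(x - 10) where h(x) = x^3 - 304, and h is irreducible over Q (because 304 is not a perfect cube, so h has no rational root, and a monic cubic with no rational root is irreducible), g is also irreducible (irreducibility is preserved under the substitution x → x - 10). Hence m_α(x) = x^3 - 30x^2 + 300x - 1304.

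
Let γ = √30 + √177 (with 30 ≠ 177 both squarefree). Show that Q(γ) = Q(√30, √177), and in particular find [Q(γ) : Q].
[Q(γ) : Q] = 4 (equivalently, Q(γ) = Q(√30, √177))

Obviously Q(γ) ⊆ Q(√30, √177), and [Q(√30, √177):Q] = 4 (since 30, 177 are distinct squarefree integers > 1 with 5310 not a perfect square). To show equality we compute the minimal polynomial of γ. From γ = √30 + √177: γ^2 = 30 + 2√(5310) + 177 = 207 + 2√(5310), so γ^2 - 207 = 2√(5310); squaring, (γ^2 - 207)^2 = 4·5310, i.e. γ^4 - 414γ^2 + 42849 - 21240 = 0, i.e. γ^4 - 414γ^2 + 21609 = 0. So γ is a root of x^4 - 414x^2 + 21609. This polynomial is irreducible over Q: it has no rational root (each ±√30 ± √177 is irrational), and any factorization into two quadratics over Q would force √(5310) ∈ Q (pairing opposite roots) or √30, √177 ∈ Q (other pairings), all impossible. Hence [Q(γ):Q] = 4 = [Q(√30, √177):Q], so Q(γ) = Q(√30, √177).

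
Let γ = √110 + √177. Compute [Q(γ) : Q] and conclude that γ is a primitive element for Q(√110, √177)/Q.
[Q(γ) : Q] = 4 (equivalently, Q(γ) = Q(√110, √177))

Obviously Q(γ) ⊆ Q(√110, √177), and [Q(√110, √177):Q] = 4 (since 110, 177 are distinct squarefree integers > 1 with 19470 not a perfect square). To show equality we compute the minimal polynomial of γ. From γ = √110 + √177: γ^2 = 110 + 2√(19470) + 177 = 287 + 2√(19470), so γ^2 - 287 = 2√(19470); squaring, (γ^2 - 287)^2 = 4·19470, i.e. γ^4 - 574γ^2 + 82369 - 77880 = 0, i.e. γ^4 - 574γ^2 + 4489 = 0. So γ is a root of x^4 - 574x^2 + 4489. This polynomial is irreducible over Q: it has no rational root (each ±√110 ± √177 is irrational), and any factorization into two quadratics over Q would force √(19470) ∈ Q (pairing opposite roots) or √110, √177 ∈ Q (other pairings), all impossible. Hence [Q(γ):Q] = 4 = [Q(√110, √177):Q], so Q(γ) = Q(√110, √177).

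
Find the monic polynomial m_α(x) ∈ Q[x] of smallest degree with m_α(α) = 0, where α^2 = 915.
m_α(x) = x^2 - 915

α satisfies α^2 - 915 = 0, so x^2 - 915 annihilates α. Since d = 915 is squarefree and ≠ 1, it is not a perfect square in Q, so x^2 - 915 has no rational root and is therefore irreducible over Q (a degree-2 polynomial over a field is irreducible iff it has no root). Hence m_α(x) = x^2 - 915.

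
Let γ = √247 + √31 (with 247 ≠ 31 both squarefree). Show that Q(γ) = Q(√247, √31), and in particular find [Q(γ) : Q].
[Q(γ) : Q] = 4 (equivalently, Q(γ) = Q(√247, √31))

Obviously Q(γ) ⊆ Q(√247, √31), and [Q(√247, √31):Q] = 4 (since 247, 31 are distinct squarefree integers > 1 with 7657 not a perfect square). To show equality we compute the minimal polynomial of γ. From γ = √247 + √31: γ^2 = 247 + 2√(7657) + 31 = 278 + 2√(7657), so γ^2 - 278 = 2√(7657); squaring, (γ^2 - 278)^2 = 4·7657, i.e. γ^4 - 556γ^2 + 77284 - 30628 = 0, i.e. γ^4 - 556γ^2 + 46656 = 0. So γ is a root of x^4 - 556x^2 + 46656. This polynomial is irreducible over Q: it has no rational root (each ±√247 ± √31 is irrational), and any factorization into two quadratics over Q would force √(7657) ∈ Q (pairing opposite roots) or √247, √31 ∈ Q (other pairings), all impossible. Hence [Q(γ):Q] = 4 = [Q(√247, √31):Q], so Q(γ) = Q(√247, √31).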